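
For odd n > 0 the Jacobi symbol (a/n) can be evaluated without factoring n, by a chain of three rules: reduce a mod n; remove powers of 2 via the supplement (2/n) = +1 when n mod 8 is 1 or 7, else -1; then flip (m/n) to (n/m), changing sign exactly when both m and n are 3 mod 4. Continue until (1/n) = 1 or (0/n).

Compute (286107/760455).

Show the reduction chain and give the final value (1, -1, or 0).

reciprocity: (286107/760455) = -1·(760455/286107) since 286107 mod 4 = 3, 760455 mod 4 = 3; sign now -1
(760455/286107) = (188241/286107)   [reduce mod 286107]
reciprocity: (188241/286107) = +1·(286107/188241) since 188241 mod 4 = 1, 286107 mod 4 = 3; sign now -1
(286107/188241) = (97866/188241)   [reduce mod 188241]
97866 = 2^1·48933; (2/188241) = +1 since 188241 mod 8 = 1, so (97866/188241) = (+1)^1·(48933/188241); sign now -1
reciprocity: (48933/188241) = +1·(188241/48933) since 48933 mod 4 = 1, 188241 mod 4 = 1; sign now -1
(188241/48933) = (41442/48933)   [reduce mod 48933]
41442 = 2^1·20721; (2/48933) = -1 since 48933 mod 8 = 5, so (41442/48933) = (-1)^1·(20721/48933); sign now +1
reciprocity: (20721/48933) = +1·(48933/20721) since 20721 mod 4 = 1, 48933 mod 4 = 1; sign now +1
(48933/20721) = (7491/20721)   [reduce mod 20721]
reciprocity: (7491/20721) = +1·(20721/7491) since 7491 mod 4 = 3, 20721 mod 4 = 1; sign now +1
(20721/7491) = (5739/7491)   [reduce mod 7491]
reciprocity: (5739/7491) = -1·(7491/5739) since 5739 mod 4 = 3, 7491 mod 4 = 3; sign now -1
(7491/5739) = (1752/5739)   [reduce mod 5739]
1752 = 2^3·219; (2/5739) = -1 since 5739 mod 8 = 3, so (1752/5739) = (-1)^3·(219/5739); sign now +1
reciprocity: (219/5739) = -1·(5739/219) since 219 mod 4 = 3, 5739 mod 4 = 3; sign now -1
(5739/219) = (45/219)   [reduce mod 219]
reciprocity: (45/219) = +1·(219/45) since 45 mod 4 = 1, 219 mod 4 = 3; sign now -1
(219/45) = (39/45)   [reduce mod 45]
reciprocity: (39/45) = +1·(45/39) since 39 mod 4 = 3, 45 mod 4 = 1; sign now -1
(45/39) = (6/39)   [reduce mod 39]
6 = 2^1·3; (2/39) = +1 since 39 mod 8 = 7, so (6/39) = (+1)^1·(3/39); sign now -1
reciprocity: (3/39) = -1·(39/3) since 3 mod 4 = 3, 39 mod 4 = 3; sign now +1
(39/3) = (0/3)   [reduce mod 3]
(0/3) = 0   [gcd(a, n) > 1]; final value = 0

0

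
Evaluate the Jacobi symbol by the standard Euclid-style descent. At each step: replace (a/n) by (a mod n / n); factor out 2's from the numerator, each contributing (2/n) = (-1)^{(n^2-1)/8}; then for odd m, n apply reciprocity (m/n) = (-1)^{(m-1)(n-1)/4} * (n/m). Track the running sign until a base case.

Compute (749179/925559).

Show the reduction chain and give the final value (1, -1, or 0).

1

flip (749179/925559) -> (925559/749179): both odd, 749179 mod 4 = 3, 925559 mod 4 = 3, so the flip contributes -1; sign now -1
(925559/749179): 925559 mod 749179 = 176380, so (925559/749179) = (176380/749179)
factor out 2^2: 176380 = 2^2·44095; with 749179 mod 8 = 3, (2/749179) = -1; sign now -1; continue with (44095/749179)
flip (44095/749179) -> (749179/44095): both odd, 44095 mod 4 = 3, 749179 mod 4 = 3, so the flip contributes -1; sign now +1
(749179/44095): 749179 mod 44095 = 43659, so (749179/44095) = (43659/44095)
flip (43659/44095) -> (44095/43659): both odd, 43659 mod 4 = 3, 44095 mod 4 = 3, so the flip contributes -1; sign now -1
(44095/43659): 44095 mod 43659 = 436, so (44095/43659) = (436/43659)
factor out 2^2: 436 = 2^2·109; with 43659 mod 8 = 3, (2/43659) = -1; sign now -1; continue with (109/43659)
flip (109/43659) -> (43659/109): both odd, 109 mod 4 = 1, 43659 mod 4 = 3, so the flip contributes +1; sign now -1
(43659/109): 43659 mod 109 = 59, so (43659/109) = (59/109)
flip (59/109) -> (109/59): both odd, 59 mod 4 = 3, 109 mod 4 = 1, so the flip contributes +1; sign now -1
(109/59): 109 mod 59 = 50, so (109/59) = (50/59)
factor out 2^1: 50 = 2^1·25; with 59 mod 8 = 3, (2/59) = -1; sign now +1; continue with (25/59)
flip (25/59) -> (59/25): both odd, 25 mod 4 = 1, 59 mod 4 = 3, so the flip contributes +1; sign now +1
(59/25): 59 mod 25 = 9, so (59/25) = (9/25)
flip (9/25) -> (25/9): both odd, 9 mod 4 = 1, 25 mod 4 = 1, so the flip contributes +1; sign now +1
(25/9): 25 mod 9 = 7, so (25/9) = (7/9)
flip (7/9) -> (9/7): both odd, 7 mod 4 = 3, 9 mod 4 = 1, so the flip contributes +1; sign now +1
(9/7): 9 mod 7 = 2, so (9/7) = (2/7)
factor out 2^1: 2 = 2^1·1; with 7 mod 8 = 7, (2/7) = +1; sign now +1; continue with (1/7)
reached (1/7) = 1, so the symbol is +1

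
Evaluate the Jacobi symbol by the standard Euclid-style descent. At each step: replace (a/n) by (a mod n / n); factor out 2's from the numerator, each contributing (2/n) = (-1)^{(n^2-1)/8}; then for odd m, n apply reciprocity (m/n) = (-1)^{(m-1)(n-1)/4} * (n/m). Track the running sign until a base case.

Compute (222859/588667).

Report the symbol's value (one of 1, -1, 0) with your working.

-1

reciprocity: (222859/588667) = -1·(588667/222859) since 222859 mod 4 = 3, 588667 mod 4 = 3; sign now -1
(588667/222859) = (142949/222859)   [reduce mod 222859]
reciprocity: (142949/222859) = +1·(222859/142949) since 142949 mod 4 = 1, 222859 mod 4 = 3; sign now -1
(222859/142949) = (79910/142949)   [reduce mod 142949]
79910 = 2^1·39955; (2/142949) = -1 since 142949 mod 8 = 5, so (79910/142949) = (-1)^1·(39955/142949); sign now +1
reciprocity: (39955/142949) = +1·(142949/39955) since 39955 mod 4 = 3, 142949 mod 4 = 1; sign now +1
(142949/39955) = (23084/39955)   [reduce mod 39955]
23084 = 2^2·5771; (2/39955) = -1 since 39955 mod 8 = 3, so (23084/39955) = (-1)^2·(5771/39955); sign now +1
reciprocity: (5771/39955) = -1·(39955/5771) since 5771 mod 4 = 3, 39955 mod 4 = 3; sign now -1
(39955/5771) = (5329/5771)   [reduce mod 5771]
reciprocity: (5329/5771) = +1·(5771/5329) since 5329 mod 4 = 1, 5771 mod 4 = 3; sign now -1
(5771/5329) = (442/5329)   [reduce mod 5329]
442 = 2^1·221; (2/5329) = +1 since 5329 mod 8 = 1, so (442/5329) = (+1)^1·(221/5329); sign now -1
reciprocity: (221/5329) = +1·(5329/221) since 221 mod 4 = 1, 5329 mod 4 = 1; sign now -1
(5329/221) = (25/221)   [reduce mod 221]
reciprocity: (25/221) = +1·(221/25) since 25 mod 4 = 1, 221 mod 4 = 1; sign now -1
(221/25) = (21/25)   [reduce mod 25]
reciprocity: (21/25) = +1·(25/21) since 21 mod 4 = 1, 25 mod 4 = 1; sign now -1
(25/21) = (4/21)   [reduce mod 21]
4 = 2^2·1; (2/21) = -1 since 21 mod 8 = 5, so (4/21) = (-1)^2·(1/21); sign now -1
(1/21) = 1; final value = sign = -1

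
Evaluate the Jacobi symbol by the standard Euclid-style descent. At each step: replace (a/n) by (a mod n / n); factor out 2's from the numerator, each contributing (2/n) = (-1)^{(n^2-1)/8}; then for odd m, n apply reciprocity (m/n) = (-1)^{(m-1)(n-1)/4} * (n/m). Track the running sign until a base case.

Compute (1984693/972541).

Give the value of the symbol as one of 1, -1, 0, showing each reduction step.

(1984693/972541): 1984693 mod 972541 = 39611, so (1984693/972541) = (39611/972541)
flip (39611/972541) -> (972541/39611): both odd, 39611 mod 4 = 3, 972541 mod 4 = 1, so the flip contributes +1; sign now +1
(972541/39611): 972541 mod 39611 = 21877, so (972541/39611) = (21877/39611)
flip (21877/39611) -> (39611/21877): both odd, 21877 mod 4 = 1, 39611 mod 4 = 3, so the flip contributes +1; sign now +1
(39611/21877): 39611 mod 21877 = 17734, so (39611/21877) = (17734/21877)
factor out 2^1: 17734 = 2^1·8867; with 21877 mod 8 = 5, (2/21877) = -1; sign now -1; continue with (8867/21877)
flip (8867/21877) -> (21877/8867): both odd, 8867 mod 4 = 3, 21877 mod 4 = 1, so the flip contributes +1; sign now -1
(21877/8867): 21877 mod 8867 = 4143, so (21877/8867) = (4143/8867)
flip (4143/8867) -> (8867/4143): both odd, 4143 mod 4 = 3, 8867 mod 4 = 3, so the flip contributes -1; sign now +1
(8867/4143): 8867 mod 4143 = 581, so (8867/4143) = (581/4143)
flip (581/4143) -> (4143/581): both odd, 581 mod 4 = 1, 4143 mod 4 = 3, so the flip contributes +1; sign now +1
(4143/581): 4143 mod 581 = 76, so (4143/581) = (76/581)
factor out 2^2: 76 = 2^2·19; with 581 mod 8 = 5, (2/581) = -1; sign now +1; continue with (19/581)
flip (19/581) -> (581/19): both odd, 19 mod 4 = 3, 581 mod 4 = 1, so the flip contributes +1; sign now +1
(581/19): 581 mod 19 = 11, so (581/19) = (11/19)
flip (11/19) -> (19/11): both odd, 11 mod 4 = 3, 19 mod 4 = 3, so the flip contributes -1; sign now -1
(19/11): 19 mod 11 = 8, so (19/11) = (8/11)
factor out 2^3: 8 = 2^3·1; with 11 mod 8 = 3, (2/11) = -1; sign now +1; continue with (1/11)
reached (1/11) = 1, so the symbol is +1

1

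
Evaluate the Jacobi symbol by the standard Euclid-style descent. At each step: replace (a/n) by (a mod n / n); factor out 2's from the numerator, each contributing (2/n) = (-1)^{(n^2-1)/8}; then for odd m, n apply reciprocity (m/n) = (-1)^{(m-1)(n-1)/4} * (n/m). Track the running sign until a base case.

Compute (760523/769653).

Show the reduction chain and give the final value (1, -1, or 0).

1

flip (760523/769653) -> (769653/760523): both odd, 760523 mod 4 = 3, 769653 mod 4 = 1, so the flip contributes +1; sign now +1
(769653/760523): 769653 mod 760523 = 9130, so (769653/760523) = (9130/760523)
factor out 2^1: 9130 = 2^1·4565; with 760523 mod 8 = 3, (2/760523) = -1; sign now -1; continue with (4565/760523)
flip (4565/760523) -> (760523/4565): both odd, 4565 mod 4 = 1, 760523 mod 4 = 3, so the flip contributes +1; sign now -1
(760523/4565): 760523 mod 4565 = 2733, so (760523/4565) = (2733/4565)
flip (2733/4565) -> (4565/2733): both odd, 2733 mod 4 = 1, 4565 mod 4 = 1, so the flip contributes +1; sign now -1
(4565/2733): 4565 mod 2733 = 1832, so (4565/2733) = (1832/2733)
factor out 2^3: 1832 = 2^3·229; with 2733 mod 8 = 5, (2/2733) = -1; sign now +1; continue with (229/2733)
flip (229/2733) -> (2733/229): both odd, 229 mod 4 = 1, 2733 mod 4 = 1, so the flip contributes +1; sign now +1
(2733/229): 2733 mod 229 = 214, so (2733/229) = (214/229)
factor out 2^1: 214 = 2^1·107; with 229 mod 8 = 5, (2/229) = -1; sign now -1; continue with (107/229)
flip (107/229) -> (229/107): both odd, 107 mod 4 = 3, 229 mod 4 = 1, so the flip contributes +1; sign now -1
(229/107): 229 mod 107 = 15, so (229/107) = (15/107)
flip (15/107) -> (107/15): both odd, 15 mod 4 = 3, 107 mod 4 = 3, so the flip contributes -1; sign now +1
(107/15): 107 mod 15 = 2, so (107/15) = (2/15)
factor out 2^1: 2 = 2^1·1; with 15 mod 8 = 7, (2/15) = +1; sign now +1; continue with (1/15)
reached (1/15) = 1, so the symbol is +1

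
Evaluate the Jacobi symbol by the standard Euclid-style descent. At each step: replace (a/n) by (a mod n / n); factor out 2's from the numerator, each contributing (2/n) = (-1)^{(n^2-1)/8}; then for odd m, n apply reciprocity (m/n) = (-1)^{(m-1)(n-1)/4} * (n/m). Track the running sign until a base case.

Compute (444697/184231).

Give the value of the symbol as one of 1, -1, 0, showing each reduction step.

(444697/184231): 444697 mod 184231 = 76235, so (444697/184231) = (76235/184231)
flip (76235/184231) -> (184231/76235): both odd, 76235 mod 4 = 3, 184231 mod 4 = 3, so the flip contributes -1; sign now -1
(184231/76235): 184231 mod 76235 = 31761, so (184231/76235) = (31761/76235)
flip (31761/76235) -> (76235/31761): both odd, 31761 mod 4 = 1, 76235 mod 4 = 3, so the flip contributes +1; sign now -1
(76235/31761): 76235 mod 31761 = 12713, so (76235/31761) = (12713/31761)
flip (12713/31761) -> (31761/12713): both odd, 12713 mod 4 = 1, 31761 mod 4 = 1, so the flip contributes +1; sign now -1
(31761/12713): 31761 mod 12713 = 6335, so (31761/12713) = (6335/12713)
flip (6335/12713) -> (12713/6335): both odd, 6335 mod 4 = 3, 12713 mod 4 = 1, so the flip contributes +1; sign now -1
(12713/6335): 12713 mod 6335 = 43, so (12713/6335) = (43/6335)
flip (43/6335) -> (6335/43): both odd, 43 mod 4 = 3, 6335 mod 4 = 3, so the flip contributes -1; sign now +1
(6335/43): 6335 mod 43 = 14, so (6335/43) = (14/43)
factor out 2^1: 14 = 2^1·7; with 43 mod 8 = 3, (2/43) = -1; sign now -1; continue with (7/43)
flip (7/43) -> (43/7): both odd, 7 mod 4 = 3, 43 mod 4 = 3, so the flip contributes -1; sign now +1
(43/7): 43 mod 7 = 1, so (43/7) = (1/7)
reached (1/7) = 1, so the symbol is +1

1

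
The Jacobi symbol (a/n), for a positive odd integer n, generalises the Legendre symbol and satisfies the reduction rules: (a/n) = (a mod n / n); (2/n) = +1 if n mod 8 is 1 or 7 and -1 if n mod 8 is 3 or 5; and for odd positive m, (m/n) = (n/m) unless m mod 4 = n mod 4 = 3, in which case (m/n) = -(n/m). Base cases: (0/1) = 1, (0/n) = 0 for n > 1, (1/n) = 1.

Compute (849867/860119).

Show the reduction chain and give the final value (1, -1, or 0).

-1

flip (849867/860119) -> (860119/849867): both odd, 849867 mod 4 = 3, 860119 mod 4 = 3, so the flip contributes -1; sign now -1
(860119/849867): 860119 mod 849867 = 10252, so (860119/849867) = (10252/849867)
factor out 2^2: 10252 = 2^2·2563; with 849867 mod 8 = 3, (2/849867) = -1; sign now -1; continue with (2563/849867)
flip (2563/849867) -> (849867/2563): both odd, 2563 mod 4 = 3, 849867 mod 4 = 3, so the flip contributes -1; sign now +1
(849867/2563): 849867 mod 2563 = 1514, so (849867/2563) = (1514/2563)
factor out 2^1: 1514 = 2^1·757; with 2563 mod 8 = 3, (2/2563) = -1; sign now -1; continue with (757/2563)
flip (757/2563) -> (2563/757): both odd, 757 mod 4 = 1, 2563 mod 4 = 3, so the flip contributes +1; sign now -1
(2563/757): 2563 mod 757 = 292, so (2563/757) = (292/757)
factor out 2^2: 292 = 2^2·73; with 757 mod 8 = 5, (2/757) = -1; sign now -1; continue with (73/757)
flip (73/757) -> (757/73): both odd, 73 mod 4 = 1, 757 mod 4 = 1, so the flip contributes +1; sign now -1
(757/73): 757 mod 73 = 27, so (757/73) = (27/73)
flip (27/73) -> (73/27): both odd, 27 mod 4 = 3, 73 mod 4 = 1, so the flip contributes +1; sign now -1
(73/27): 73 mod 27 = 19, so (73/27) = (19/27)
flip (19/27) -> (27/19): both odd, 19 mod 4 = 3, 27 mod 4 = 3, so the flip contributes -1; sign now +1
(27/19): 27 mod 19 = 8, so (27/19) = (8/19)
factor out 2^3: 8 = 2^3·1; with 19 mod 8 = 3, (2/19) = -1; sign now -1; continue with (1/19)
reached (1/19) = 1, so the symbol is -1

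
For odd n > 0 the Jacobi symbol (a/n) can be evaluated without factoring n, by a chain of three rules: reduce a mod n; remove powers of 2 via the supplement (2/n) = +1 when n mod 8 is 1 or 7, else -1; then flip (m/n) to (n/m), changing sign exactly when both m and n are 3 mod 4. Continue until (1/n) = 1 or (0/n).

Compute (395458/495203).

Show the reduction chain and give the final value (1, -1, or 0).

-1

395458 = 2^1·197729; (2/495203) = -1 since 495203 mod 8 = 3, so (395458/495203) = (-1)^1·(197729/495203); sign now -1
reciprocity: (197729/495203) = +1·(495203/197729) since 197729 mod 4 = 1, 495203 mod 4 = 3; sign now -1
(495203/197729) = (99745/197729)   [reduce mod 197729]
reciprocity: (99745/197729) = +1·(197729/99745) since 99745 mod 4 = 1, 197729 mod 4 = 1; sign now -1
(197729/99745) = (97984/99745)   [reduce mod 99745]
97984 = 2^6·1531; (2/99745) = +1 since 99745 mod 8 = 1, so (97984/99745) = (+1)^6·(1531/99745); sign now -1
reciprocity: (1531/99745) = +1·(99745/1531) since 1531 mod 4 = 3, 99745 mod 4 = 1; sign now -1
(99745/1531) = (230/1531)   [reduce mod 1531]
230 = 2^1·115; (2/1531) = -1 since 1531 mod 8 = 3, so (230/1531) = (-1)^1·(115/1531); sign now +1
reciprocity: (115/1531) = -1·(1531/115) since 115 mod 4 = 3, 1531 mod 4 = 3; sign now -1
(1531/115) = (36/115)   [reduce mod 115]
36 = 2^2·9; (2/115) = -1 since 115 mod 8 = 3, so (36/115) = (-1)^2·(9/115); sign now -1
reciprocity: (9/115) = +1·(115/9) since 9 mod 4 = 1, 115 mod 4 = 3; sign now -1
(115/9) = (7/9)   [reduce mod 9]
reciprocity: (7/9) = +1·(9/7) since 7 mod 4 = 3, 9 mod 4 = 1; sign now -1
(9/7) = (2/7)   [reduce mod 7]
2 = 2^1·1; (2/7) = +1 since 7 mod 8 = 7, so (2/7) = (+1)^1·(1/7); sign now -1
(1/7) = 1; final value = sign = -1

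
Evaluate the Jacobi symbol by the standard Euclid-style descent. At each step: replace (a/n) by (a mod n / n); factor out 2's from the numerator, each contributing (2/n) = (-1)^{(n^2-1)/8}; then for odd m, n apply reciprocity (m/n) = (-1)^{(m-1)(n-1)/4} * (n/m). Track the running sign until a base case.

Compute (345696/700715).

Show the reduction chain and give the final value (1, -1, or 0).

345696 = 2^5·10803; (2/700715) = -1 since 700715 mod 8 = 3, so (345696/700715) = (-1)^5·(10803/700715); sign now -1
reciprocity: (10803/700715) = -1·(700715/10803) since 10803 mod 4 = 3, 700715 mod 4 = 3; sign now +1
(700715/10803) = (9323/10803)   [reduce mod 10803]
reciprocity: (9323/10803) = -1·(10803/9323) since 9323 mod 4 = 3, 10803 mod 4 = 3; sign now -1
(10803/9323) = (1480/9323)   [reduce mod 9323]
1480 = 2^3·185; (2/9323) = -1 since 9323 mod 8 = 3, so (1480/9323) = (-1)^3·(185/9323); sign now +1
reciprocity: (185/9323) = +1·(9323/185) since 185 mod 4 = 1, 9323 mod 4 = 3; sign now +1
(9323/185) = (73/185)   [reduce mod 185]
reciprocity: (73/185) = +1·(185/73) since 73 mod 4 = 1, 185 mod 4 = 1; sign now +1
(185/73) = (39/73)   [reduce mod 73]
reciprocity: (39/73) = +1·(73/39) since 39 mod 4 = 3, 73 mod 4 = 1; sign now +1
(73/39) = (34/39)   [reduce mod 39]
34 = 2^1·17; (2/39) = +1 since 39 mod 8 = 7, so (34/39) = (+1)^1·(17/39); sign now +1
reciprocity: (17/39) = +1·(39/17) since 17 mod 4 = 1, 39 mod 4 = 3; sign now +1
(39/17) = (5/17)   [reduce mod 17]
reciprocity: (5/17) = +1·(17/5) since 5 mod 4 = 1, 17 mod 4 = 1; sign now +1
(17/5) = (2/5)   [reduce mod 5]
2 = 2^1·1; (2/5) = -1 since 5 mod 8 = 5, so (2/5) = (-1)^1·(1/5); sign now -1
(1/5) = 1; final value = sign = -1

-1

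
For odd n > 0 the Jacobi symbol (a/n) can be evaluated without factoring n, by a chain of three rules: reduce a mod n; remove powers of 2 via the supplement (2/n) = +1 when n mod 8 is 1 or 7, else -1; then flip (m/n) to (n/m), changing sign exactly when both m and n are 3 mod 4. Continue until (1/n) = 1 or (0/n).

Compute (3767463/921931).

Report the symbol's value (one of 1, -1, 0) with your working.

-1

(3767463/921931): 3767463 mod 921931 = 79739, so (3767463/921931) = (79739/921931)
flip (79739/921931) -> (921931/79739): both odd, 79739 mod 4 = 3, 921931 mod 4 = 3, so the flip contributes -1; sign now -1
(921931/79739): 921931 mod 79739 = 44802, so (921931/79739) = (44802/79739)
factor out 2^1: 44802 = 2^1·22401; with 79739 mod 8 = 3, (2/79739) = -1; sign now +1; continue with (22401/79739)
flip (22401/79739) -> (79739/22401): both odd, 22401 mod 4 = 1, 79739 mod 4 = 3, so the flip contributes +1; sign now +1
(79739/22401): 79739 mod 22401 = 12536, so (79739/22401) = (12536/22401)
factor out 2^3: 12536 = 2^3·1567; with 22401 mod 8 = 1, (2/22401) = +1; sign now +1; continue with (1567/22401)
flip (1567/22401) -> (22401/1567): both odd, 1567 mod 4 = 3, 22401 mod 4 = 1, so the flip contributes +1; sign now +1
(22401/1567): 22401 mod 1567 = 463, so (22401/1567) = (463/1567)
flip (463/1567) -> (1567/463): both odd, 463 mod 4 = 3, 1567 mod 4 = 3, so the flip contributes -1; sign now -1
(1567/463): 1567 mod 463 = 178, so (1567/463) = (178/463)
factor out 2^1: 178 = 2^1·89; with 463 mod 8 = 7, (2/463) = +1; sign now -1; continue with (89/463)
flip (89/463) -> (463/89): both odd, 89 mod 4 = 1, 463 mod 4 = 3, so the flip contributes +1; sign now -1
(463/89): 463 mod 89 = 18, so (463/89) = (18/89)
factor out 2^1: 18 = 2^1·9; with 89 mod 8 = 1, (2/89) = +1; sign now -1; continue with (9/89)
flip (9/89) -> (89/9): both odd, 9 mod 4 = 1, 89 mod 4 = 1, so the flip contributes +1; sign now -1
(89/9): 89 mod 9 = 8, so (89/9) = (8/9)
factor out 2^3: 8 = 2^3·1; with 9 mod 8 = 1, (2/9) = +1; sign now -1; continue with (1/9)
reached (1/9) = 1, so the symbol is -1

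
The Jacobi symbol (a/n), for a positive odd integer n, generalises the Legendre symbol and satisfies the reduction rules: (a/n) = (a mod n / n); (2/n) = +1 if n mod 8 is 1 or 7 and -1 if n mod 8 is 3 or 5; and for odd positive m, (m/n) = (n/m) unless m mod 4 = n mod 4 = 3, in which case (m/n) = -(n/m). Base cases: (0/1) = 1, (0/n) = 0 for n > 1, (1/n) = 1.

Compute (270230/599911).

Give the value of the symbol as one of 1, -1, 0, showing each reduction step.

270230 = 2^1·135115; (2/599911) = +1 since 599911 mod 8 = 7, so (270230/599911) = (+1)^1·(135115/599911); sign now +1
reciprocity: (135115/599911) = -1·(599911/135115) since 135115 mod 4 = 3, 599911 mod 4 = 3; sign now -1
(599911/135115) = (59451/135115)   [reduce mod 135115]
reciprocity: (59451/135115) = -1·(135115/59451) since 59451 mod 4 = 3, 135115 mod 4 = 3; sign now +1
(135115/59451) = (16213/59451)   [reduce mod 59451]
reciprocity: (16213/59451) = +1·(59451/16213) since 16213 mod 4 = 1, 59451 mod 4 = 3; sign now +1
(59451/16213) = (10812/16213)   [reduce mod 16213]
10812 = 2^2·2703; (2/16213) = -1 since 16213 mod 8 = 5, so (10812/16213) = (-1)^2·(2703/16213); sign now +1
reciprocity: (2703/16213) = +1·(16213/2703) since 2703 mod 4 = 3, 16213 mod 4 = 1; sign now +1
(16213/2703) = (2698/2703)   [reduce mod 2703]
2698 = 2^1·1349; (2/2703) = +1 since 2703 mod 8 = 7, so (2698/2703) = (+1)^1·(1349/2703); sign now +1
reciprocity: (1349/2703) = +1·(2703/1349) since 1349 mod 4 = 1, 2703 mod 4 = 3; sign now +1
(2703/1349) = (5/1349)   [reduce mod 1349]
reciprocity: (5/1349) = +1·(1349/5) since 5 mod 4 = 1, 1349 mod 4 = 1; sign now +1
(1349/5) = (4/5)   [reduce mod 5]
4 = 2^2·1; (2/5) = -1 since 5 mod 8 = 5, so (4/5) = (-1)^2·(1/5); sign now +1
(1/5) = 1; final value = sign = +1

1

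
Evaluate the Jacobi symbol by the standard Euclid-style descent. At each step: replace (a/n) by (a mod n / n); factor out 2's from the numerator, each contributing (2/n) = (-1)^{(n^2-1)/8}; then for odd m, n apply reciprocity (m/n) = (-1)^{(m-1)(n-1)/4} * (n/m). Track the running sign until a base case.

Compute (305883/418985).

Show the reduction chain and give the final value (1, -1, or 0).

flip (305883/418985) -> (418985/305883): both odd, 305883 mod 4 = 3, 418985 mod 4 = 1, so the flip contributes +1; sign now +1
(418985/305883): 418985 mod 305883 = 113102, so (418985/305883) = (113102/305883)
factor out 2^1: 113102 = 2^1·56551; with 305883 mod 8 = 3, (2/305883) = -1; sign now -1; continue with (56551/305883)
flip (56551/305883) -> (305883/56551): both odd, 56551 mod 4 = 3, 305883 mod 4 = 3, so the flip contributes -1; sign now +1
(305883/56551): 305883 mod 56551 = 23128, so (305883/56551) = (23128/56551)
factor out 2^3: 23128 = 2^3·2891; with 56551 mod 8 = 7, (2/56551) = +1; sign now +1; continue with (2891/56551)
flip (2891/56551) -> (56551/2891): both odd, 2891 mod 4 = 3, 56551 mod 4 = 3, so the flip contributes -1; sign now -1
(56551/2891): 56551 mod 2891 = 1622, so (56551/2891) = (1622/2891)
factor out 2^1: 1622 = 2^1·811; with 2891 mod 8 = 3, (2/2891) = -1; sign now +1; continue with (811/2891)
flip (811/2891) -> (2891/811): both odd, 811 mod 4 = 3, 2891 mod 4 = 3, so the flip contributes -1; sign now -1
(2891/811): 2891 mod 811 = 458, so (2891/811) = (458/811)
factor out 2^1: 458 = 2^1·229; with 811 mod 8 = 3, (2/811) = -1; sign now +1; continue with (229/811)
flip (229/811) -> (811/229): both odd, 229 mod 4 = 1, 811 mod 4 = 3, so the flip contributes +1; sign now +1
(811/229): 811 mod 229 = 124, so (811/229) = (124/229)
factor out 2^2: 124 = 2^2·31; with 229 mod 8 = 5, (2/229) = -1; sign now +1; continue with (31/229)
flip (31/229) -> (229/31): both odd, 31 mod 4 = 3, 229 mod 4 = 1, so the flip contributes +1; sign now +1
(229/31): 229 mod 31 = 12, so (229/31) = (12/31)
factor out 2^2: 12 = 2^2·3; with 31 mod 8 = 7, (2/31) = +1; sign now +1; continue with (3/31)
flip (3/31) -> (31/3): both odd, 3 mod 4 = 3, 31 mod 4 = 3, so the flip contributes -1; sign now -1
(31/3): 31 mod 3 = 1, so (31/3) = (1/3)
reached (1/3) = 1, so the symbol is -1

-1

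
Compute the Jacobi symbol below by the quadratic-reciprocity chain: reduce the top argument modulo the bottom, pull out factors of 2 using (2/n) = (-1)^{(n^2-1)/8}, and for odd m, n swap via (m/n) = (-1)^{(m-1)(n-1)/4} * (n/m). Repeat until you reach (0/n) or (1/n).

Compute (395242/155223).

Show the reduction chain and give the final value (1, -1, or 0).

1

(395242/155223): 395242 mod 155223 = 84796, so (395242/155223) = (84796/155223)
factor out 2^2: 84796 = 2^2·21199; with 155223 mod 8 = 7, (2/155223) = +1; sign now +1; continue with (21199/155223)
flip (21199/155223) -> (155223/21199): both odd, 21199 mod 4 = 3, 155223 mod 4 = 3, so the flip contributes -1; sign now -1
(155223/21199): 155223 mod 21199 = 6830, so (155223/21199) = (6830/21199)
factor out 2^1: 6830 = 2^1·3415; with 21199 mod 8 = 7, (2/21199) = +1; sign now -1; continue with (3415/21199)
flip (3415/21199) -> (21199/3415): both odd, 3415 mod 4 = 3, 21199 mod 4 = 3, so the flip contributes -1; sign now +1
(21199/3415): 21199 mod 3415 = 709, so (21199/3415) = (709/3415)
flip (709/3415) -> (3415/709): both odd, 709 mod 4 = 1, 3415 mod 4 = 3, so the flip contributes +1; sign now +1
(3415/709): 3415 mod 709 = 579, so (3415/709) = (579/709)
flip (579/709) -> (709/579): both odd, 579 mod 4 = 3, 709 mod 4 = 1, so the flip contributes +1; sign now +1
(709/579): 709 mod 579 = 130, so (709/579) = (130/579)
factor out 2^1: 130 = 2^1·65; with 579 mod 8 = 3, (2/579) = -1; sign now -1; continue with (65/579)
flip (65/579) -> (579/65): both odd, 65 mod 4 = 1, 579 mod 4 = 3, so the flip contributes +1; sign now -1
(579/65): 579 mod 65 = 59, so (579/65) = (59/65)
flip (59/65) -> (65/59): both odd, 59 mod 4 = 3, 65 mod 4 = 1, so the flip contributes +1; sign now -1
(65/59): 65 mod 59 = 6, so (65/59) = (6/59)
factor out 2^1: 6 = 2^1·3; with 59 mod 8 = 3, (2/59) = -1; sign now +1; continue with (3/59)
flip (3/59) -> (59/3): both odd, 3 mod 4 = 3, 59 mod 4 = 3, so the flip contributes -1; sign now -1
(59/3): 59 mod 3 = 2, so (59/3) = (2/3)
factor out 2^1: 2 = 2^1·1; with 3 mod 8 = 3, (2/3) = -1; sign now +1; continue with (1/3)
reached (1/3) = 1, so the symbol is +1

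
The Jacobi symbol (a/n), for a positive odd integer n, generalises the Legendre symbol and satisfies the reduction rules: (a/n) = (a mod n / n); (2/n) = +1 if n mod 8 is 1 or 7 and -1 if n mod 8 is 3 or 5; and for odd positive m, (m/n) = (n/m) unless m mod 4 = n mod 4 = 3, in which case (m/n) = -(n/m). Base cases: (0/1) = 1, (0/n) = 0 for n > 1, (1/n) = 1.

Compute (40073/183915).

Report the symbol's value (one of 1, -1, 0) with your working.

1

flip (40073/183915) -> (183915/40073): both odd, 40073 mod 4 = 1, 183915 mod 4 = 3, so the flip contributes +1; sign now +1
(183915/40073): 183915 mod 40073 = 23623, so (183915/40073) = (23623/40073)
flip (23623/40073) -> (40073/23623): both odd, 23623 mod 4 = 3, 40073 mod 4 = 1, so the flip contributes +1; sign now +1
(40073/23623): 40073 mod 23623 = 16450, so (40073/23623) = (16450/23623)
factor out 2^1: 16450 = 2^1·8225; with 23623 mod 8 = 7, (2/23623) = +1; sign now +1; continue with (8225/23623)
flip (8225/23623) -> (23623/8225): both odd, 8225 mod 4 = 1, 23623 mod 4 = 3, so the flip contributes +1; sign now +1
(23623/8225): 23623 mod 8225 = 7173, so (23623/8225) = (7173/8225)
flip (7173/8225) -> (8225/7173): both odd, 7173 mod 4 = 1, 8225 mod 4 = 1, so the flip contributes +1; sign now +1
(8225/7173): 8225 mod 7173 = 1052, so (8225/7173) = (1052/7173)
factor out 2^2: 1052 = 2^2·263; with 7173 mod 8 = 5, (2/7173) = -1; sign now +1; continue with (263/7173)
flip (263/7173) -> (7173/263): both odd, 263 mod 4 = 3, 7173 mod 4 = 1, so the flip contributes +1; sign now +1
(7173/263): 7173 mod 263 = 72, so (7173/263) = (72/263)
factor out 2^3: 72 = 2^3·9; with 263 mod 8 = 7, (2/263) = +1; sign now +1; continue with (9/263)
flip (9/263) -> (263/9): both odd, 9 mod 4 = 1, 263 mod 4 = 3, so the flip contributes +1; sign now +1
(263/9): 263 mod 9 = 2, so (263/9) = (2/9)
factor out 2^1: 2 = 2^1·1; with 9 mod 8 = 1, (2/9) = +1; sign now +1; continue with (1/9)
reached (1/9) = 1, so the symbol is +1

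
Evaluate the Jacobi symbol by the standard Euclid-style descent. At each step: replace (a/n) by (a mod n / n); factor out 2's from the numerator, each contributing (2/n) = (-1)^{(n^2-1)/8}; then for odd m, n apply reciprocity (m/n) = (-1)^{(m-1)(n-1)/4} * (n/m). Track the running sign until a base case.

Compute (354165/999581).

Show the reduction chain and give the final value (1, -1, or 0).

-1

flip (354165/999581) -> (999581/354165): both odd, 354165 mod 4 = 1, 999581 mod 4 = 1, so the flip contributes +1; sign now +1
(999581/354165): 999581 mod 354165 = 291251, so (999581/354165) = (291251/354165)
flip (291251/354165) -> (354165/291251): both odd, 291251 mod 4 = 3, 354165 mod 4 = 1, so the flip contributes +1; sign now +1
(354165/291251): 354165 mod 291251 = 62914, so (354165/291251) = (62914/291251)
factor out 2^1: 62914 = 2^1·31457; with 291251 mod 8 = 3, (2/291251) = -1; sign now -1; continue with (31457/291251)
flip (31457/291251) -> (291251/31457): both odd, 31457 mod 4 = 1, 291251 mod 4 = 3, so the flip contributes +1; sign now -1
(291251/31457): 291251 mod 31457 = 8138, so (291251/31457) = (8138/31457)
factor out 2^1: 8138 = 2^1·4069; with 31457 mod 8 = 1, (2/31457) = +1; sign now -1; continue with (4069/31457)
flip (4069/31457) -> (31457/4069): both odd, 4069 mod 4 = 1, 31457 mod 4 = 1, so the flip contributes +1; sign now -1
(31457/4069): 31457 mod 4069 = 2974, so (31457/4069) = (2974/4069)
factor out 2^1: 2974 = 2^1·1487; with 4069 mod 8 = 5, (2/4069) = -1; sign now +1; continue with (1487/4069)
flip (1487/4069) -> (4069/1487): both odd, 1487 mod 4 = 3, 4069 mod 4 = 1, so the flip contributes +1; sign now +1
(4069/1487): 4069 mod 1487 = 1095, so (4069/1487) = (1095/1487)
flip (1095/1487) -> (1487/1095): both odd, 1095 mod 4 = 3, 1487 mod 4 = 3, so the flip contributes -1; sign now -1
(1487/1095): 1487 mod 1095 = 392, so (1487/1095) = (392/1095)
factor out 2^3: 392 = 2^3·49; with 1095 mod 8 = 7, (2/1095) = +1; sign now -1; continue with (49/1095)
flip (49/1095) -> (1095/49): both odd, 49 mod 4 = 1, 1095 mod 4 = 3, so the flip contributes +1; sign now -1
(1095/49): 1095 mod 49 = 17, so (1095/49) = (17/49)
flip (17/49) -> (49/17): both odd, 17 mod 4 = 1, 49 mod 4 = 1, so the flip contributes +1; sign now -1
(49/17): 49 mod 17 = 15, so (49/17) = (15/17)
flip (15/17) -> (17/15): both odd, 15 mod 4 = 3, 17 mod 4 = 1, so the flip contributes +1; sign now -1
(17/15): 17 mod 15 = 2, so (17/15) = (2/15)
factor out 2^1: 2 = 2^1·1; with 15 mod 8 = 7, (2/15) = +1; sign now -1; continue with (1/15)
reached (1/15) = 1, so the symbol is -1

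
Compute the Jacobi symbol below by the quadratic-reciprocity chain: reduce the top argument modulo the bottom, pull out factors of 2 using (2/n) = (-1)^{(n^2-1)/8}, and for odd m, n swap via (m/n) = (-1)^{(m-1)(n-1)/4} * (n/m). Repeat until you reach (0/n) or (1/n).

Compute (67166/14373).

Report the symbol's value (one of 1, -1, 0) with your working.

-1

(67166/14373): 67166 mod 14373 = 9674, so (67166/14373) = (9674/14373)
factor out 2^1: 9674 = 2^1·4837; with 14373 mod 8 = 5, (2/14373) = -1; sign now -1; continue with (4837/14373)
flip (4837/14373) -> (14373/4837): both odd, 4837 mod 4 = 1, 14373 mod 4 = 1, so the flip contributes +1; sign now -1
(14373/4837): 14373 mod 4837 = 4699, so (14373/4837) = (4699/4837)
flip (4699/4837) -> (4837/4699): both odd, 4699 mod 4 = 3, 4837 mod 4 = 1, so the flip contributes +1; sign now -1
(4837/4699): 4837 mod 4699 = 138, so (4837/4699) = (138/4699)
factor out 2^1: 138 = 2^1·69; with 4699 mod 8 = 3, (2/4699) = -1; sign now +1; continue with (69/4699)
flip (69/4699) -> (4699/69): both odd, 69 mod 4 = 1, 4699 mod 4 = 3, so the flip contributes +1; sign now +1
(4699/69): 4699 mod 69 = 7, so (4699/69) = (7/69)
flip (7/69) -> (69/7): both odd, 7 mod 4 = 3, 69 mod 4 = 1, so the flip contributes +1; sign now +1
(69/7): 69 mod 7 = 6, so (69/7) = (6/7)
factor out 2^1: 6 = 2^1·3; with 7 mod 8 = 7, (2/7) = +1; sign now +1; continue with (3/7)
flip (3/7) -> (7/3): both odd, 3 mod 4 = 3, 7 mod 4 = 3, so the flip contributes -1; sign now -1
(7/3): 7 mod 3 = 1, so (7/3) = (1/3)
reached (1/3) = 1, so the symbol is -1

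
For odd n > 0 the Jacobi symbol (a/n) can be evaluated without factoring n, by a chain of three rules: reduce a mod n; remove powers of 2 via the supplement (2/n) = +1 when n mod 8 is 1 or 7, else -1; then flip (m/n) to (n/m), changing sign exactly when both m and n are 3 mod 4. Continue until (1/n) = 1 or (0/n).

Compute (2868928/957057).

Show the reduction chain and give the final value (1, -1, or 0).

(2868928/957057): 2868928 mod 957057 = 954814, so (2868928/957057) = (954814/957057)
factor out 2^1: 954814 = 2^1·477407; with 957057 mod 8 = 1, (2/957057) = +1; sign now +1; continue with (477407/957057)
flip (477407/957057) -> (957057/477407): both odd, 477407 mod 4 = 3, 957057 mod 4 = 1, so the flip contributes +1; sign now +1
(957057/477407): 957057 mod 477407 = 2243, so (957057/477407) = (2243/477407)
flip (2243/477407) -> (477407/2243): both odd, 2243 mod 4 = 3, 477407 mod 4 = 3, so the flip contributes -1; sign now -1
(477407/2243): 477407 mod 2243 = 1891, so (477407/2243) = (1891/2243)
flip (1891/2243) -> (2243/1891): both odd, 1891 mod 4 = 3, 2243 mod 4 = 3, so the flip contributes -1; sign now +1
(2243/1891): 2243 mod 1891 = 352, so (2243/1891) = (352/1891)
factor out 2^5: 352 = 2^5·11; with 1891 mod 8 = 3, (2/1891) = -1; sign now -1; continue with (11/1891)
flip (11/1891) -> (1891/11): both odd, 11 mod 4 = 3, 1891 mod 4 = 3, so the flip contributes -1; sign now +1
(1891/11): 1891 mod 11 = 10, so (1891/11) = (10/11)
factor out 2^1: 10 = 2^1·5; with 11 mod 8 = 3, (2/11) = -1; sign now -1; continue with (5/11)
flip (5/11) -> (11/5): both odd, 5 mod 4 = 1, 11 mod 4 = 3, so the flip contributes +1; sign now -1
(11/5): 11 mod 5 = 1, so (11/5) = (1/5)
reached (1/5) = 1, so the symbol is -1

-1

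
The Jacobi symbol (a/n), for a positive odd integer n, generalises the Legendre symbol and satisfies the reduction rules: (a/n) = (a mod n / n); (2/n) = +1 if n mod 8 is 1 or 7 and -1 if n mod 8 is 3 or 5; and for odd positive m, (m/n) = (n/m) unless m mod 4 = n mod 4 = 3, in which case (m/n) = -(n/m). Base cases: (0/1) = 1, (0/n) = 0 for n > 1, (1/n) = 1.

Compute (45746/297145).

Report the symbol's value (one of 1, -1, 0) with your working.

1

45746 = 2^1·22873; (2/297145) = +1 since 297145 mod 8 = 1, so (45746/297145) = (+1)^1·(22873/297145); sign now +1
reciprocity: (22873/297145) = +1·(297145/22873) since 22873 mod 4 = 1, 297145 mod 4 = 1; sign now +1
(297145/22873) = (22669/22873)   [reduce mod 22873]
reciprocity: (22669/22873) = +1·(22873/22669) since 22669 mod 4 = 1, 22873 mod 4 = 1; sign now +1
(22873/22669) = (204/22669)   [reduce mod 22669]
204 = 2^2·51; (2/22669) = -1 since 22669 mod 8 = 5, so (204/22669) = (-1)^2·(51/22669); sign now +1
reciprocity: (51/22669) = +1·(22669/51) since 51 mod 4 = 3, 22669 mod 4 = 1; sign now +1
(22669/51) = (25/51)   [reduce mod 51]
reciprocity: (25/51) = +1·(51/25) since 25 mod 4 = 1, 51 mod 4 = 3; sign now +1
(51/25) = (1/25)   [reduce mod 25]
(1/25) = 1; final value = sign = +1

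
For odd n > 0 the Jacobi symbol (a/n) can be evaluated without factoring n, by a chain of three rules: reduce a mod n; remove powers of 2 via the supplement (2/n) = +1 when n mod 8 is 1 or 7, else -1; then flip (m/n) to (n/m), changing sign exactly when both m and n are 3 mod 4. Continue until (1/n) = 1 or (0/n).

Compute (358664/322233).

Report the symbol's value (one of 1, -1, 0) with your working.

(358664/322233): 358664 mod 322233 = 36431, so (358664/322233) = (36431/322233)
flip (36431/322233) -> (322233/36431): both odd, 36431 mod 4 = 3, 322233 mod 4 = 1, so the flip contributes +1; sign now +1
(322233/36431): 322233 mod 36431 = 30785, so (322233/36431) = (30785/36431)
flip (30785/36431) -> (36431/30785): both odd, 30785 mod 4 = 1, 36431 mod 4 = 3, so the flip contributes +1; sign now +1
(36431/30785): 36431 mod 30785 = 5646, so (36431/30785) = (5646/30785)
factor out 2^1: 5646 = 2^1·2823; with 30785 mod 8 = 1, (2/30785) = +1; sign now +1; continue with (2823/30785)
flip (2823/30785) -> (30785/2823): both odd, 2823 mod 4 = 3, 30785 mod 4 = 1, so the flip contributes +1; sign now +1
(30785/2823): 30785 mod 2823 = 2555, so (30785/2823) = (2555/2823)
flip (2555/2823) -> (2823/2555): both odd, 2555 mod 4 = 3, 2823 mod 4 = 3, so the flip contributes -1; sign now -1
(2823/2555): 2823 mod 2555 = 268, so (2823/2555) = (268/2555)
factor out 2^2: 268 = 2^2·67; with 2555 mod 8 = 3, (2/2555) = -1; sign now -1; continue with (67/2555)
flip (67/2555) -> (2555/67): both odd, 67 mod 4 = 3, 2555 mod 4 = 3, so the flip contributes -1; sign now +1
(2555/67): 2555 mod 67 = 9, so (2555/67) = (9/67)
flip (9/67) -> (67/9): both odd, 9 mod 4 = 1, 67 mod 4 = 3, so the flip contributes +1; sign now +1
(67/9): 67 mod 9 = 4, so (67/9) = (4/9)
factor out 2^2: 4 = 2^2·1; with 9 mod 8 = 1, (2/9) = +1; sign now +1; continue with (1/9)
reached (1/9) = 1, so the symbol is +1

1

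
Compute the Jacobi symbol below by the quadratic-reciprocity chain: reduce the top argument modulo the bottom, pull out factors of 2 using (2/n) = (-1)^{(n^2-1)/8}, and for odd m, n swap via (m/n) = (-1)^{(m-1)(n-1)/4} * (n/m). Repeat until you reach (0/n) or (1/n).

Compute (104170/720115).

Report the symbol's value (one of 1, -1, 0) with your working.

0

factor out 2^1: 104170 = 2^1·52085; with 720115 mod 8 = 3, (2/720115) = -1; sign now -1; continue with (52085/720115)
flip (52085/720115) -> (720115/52085): both odd, 52085 mod 4 = 1, 720115 mod 4 = 3, so the flip contributes +1; sign now -1
(720115/52085): 720115 mod 52085 = 43010, so (720115/52085) = (43010/52085)
factor out 2^1: 43010 = 2^1·21505; with 52085 mod 8 = 5, (2/52085) = -1; sign now +1; continue with (21505/52085)
flip (21505/52085) -> (52085/21505): both odd, 21505 mod 4 = 1, 52085 mod 4 = 1, so the flip contributes +1; sign now +1
(52085/21505): 52085 mod 21505 = 9075, so (52085/21505) = (9075/21505)
flip (9075/21505) -> (21505/9075): both odd, 9075 mod 4 = 3, 21505 mod 4 = 1, so the flip contributes +1; sign now +1
(21505/9075): 21505 mod 9075 = 3355, so (21505/9075) = (3355/9075)
flip (3355/9075) -> (9075/3355): both odd, 3355 mod 4 = 3, 9075 mod 4 = 3, so the flip contributes -1; sign now -1
(9075/3355): 9075 mod 3355 = 2365, so (9075/3355) = (2365/3355)
flip (2365/3355) -> (3355/2365): both odd, 2365 mod 4 = 1, 3355 mod 4 = 3, so the flip contributes +1; sign now -1
(3355/2365): 3355 mod 2365 = 990, so (3355/2365) = (990/2365)
factor out 2^1: 990 = 2^1·495; with 2365 mod 8 = 5, (2/2365) = -1; sign now +1; continue with (495/2365)
flip (495/2365) -> (2365/495): both odd, 495 mod 4 = 3, 2365 mod 4 = 1, so the flip contributes +1; sign now +1
(2365/495): 2365 mod 495 = 385, so (2365/495) = (385/495)
flip (385/495) -> (495/385): both odd, 385 mod 4 = 1, 495 mod 4 = 3, so the flip contributes +1; sign now +1
(495/385): 495 mod 385 = 110, so (495/385) = (110/385)
factor out 2^1: 110 = 2^1·55; with 385 mod 8 = 1, (2/385) = +1; sign now +1; continue with (55/385)
flip (55/385) -> (385/55): both odd, 55 mod 4 = 3, 385 mod 4 = 1, so the flip contributes +1; sign now +1
(385/55): 385 mod 55 = 0, so (385/55) = (0/55)
reached (0/55); gcd(a, n) > 1, so (0/55) = 0 and the symbol is 0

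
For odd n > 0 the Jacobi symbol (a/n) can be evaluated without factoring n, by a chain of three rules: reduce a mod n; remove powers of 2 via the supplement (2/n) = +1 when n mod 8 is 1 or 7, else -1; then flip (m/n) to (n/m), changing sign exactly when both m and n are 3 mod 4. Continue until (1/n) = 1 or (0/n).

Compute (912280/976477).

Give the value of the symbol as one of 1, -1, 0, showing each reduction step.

factor out 2^3: 912280 = 2^3·114035; with 976477 mod 8 = 5, (2/976477) = -1; sign now -1; continue with (114035/976477)
flip (114035/976477) -> (976477/114035): both odd, 114035 mod 4 = 3, 976477 mod 4 = 1, so the flip contributes +1; sign now -1
(976477/114035): 976477 mod 114035 = 64197, so (976477/114035) = (64197/114035)
flip (64197/114035) -> (114035/64197): both odd, 64197 mod 4 = 1, 114035 mod 4 = 3, so the flip contributes +1; sign now -1
(114035/64197): 114035 mod 64197 = 49838, so (114035/64197) = (49838/64197)
factor out 2^1: 49838 = 2^1·24919; with 64197 mod 8 = 5, (2/64197) = -1; sign now +1; continue with (24919/64197)
flip (24919/64197) -> (64197/24919): both odd, 24919 mod 4 = 3, 64197 mod 4 = 1, so the flip contributes +1; sign now +1
(64197/24919): 64197 mod 24919 = 14359, so (64197/24919) = (14359/24919)
flip (14359/24919) -> (24919/14359): both odd, 14359 mod 4 = 3, 24919 mod 4 = 3, so the flip contributes -1; sign now -1
(24919/14359): 24919 mod 14359 = 10560, so (24919/14359) = (10560/14359)
factor out 2^6: 10560 = 2^6·165; with 14359 mod 8 = 7, (2/14359) = +1; sign now -1; continue with (165/14359)
flip (165/14359) -> (14359/165): both odd, 165 mod 4 = 1, 14359 mod 4 = 3, so the flip contributes +1; sign now -1
(14359/165): 14359 mod 165 = 4, so (14359/165) = (4/165)
factor out 2^2: 4 = 2^2·1; with 165 mod 8 = 5, (2/165) = -1; sign now -1; continue with (1/165)
reached (1/165) = 1, so the symbol is -1

-1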